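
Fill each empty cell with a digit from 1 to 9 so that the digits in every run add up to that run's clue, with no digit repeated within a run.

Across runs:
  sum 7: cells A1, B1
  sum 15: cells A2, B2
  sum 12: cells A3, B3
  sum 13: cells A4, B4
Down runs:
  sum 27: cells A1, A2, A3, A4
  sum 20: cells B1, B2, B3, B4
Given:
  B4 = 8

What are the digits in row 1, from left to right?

6, 1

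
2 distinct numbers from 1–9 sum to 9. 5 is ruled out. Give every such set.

2 distinct digits from 1–9 sum between 3 and 17.
Dropping sets that contain 5.

{1,8}; {2,7}; {3,6}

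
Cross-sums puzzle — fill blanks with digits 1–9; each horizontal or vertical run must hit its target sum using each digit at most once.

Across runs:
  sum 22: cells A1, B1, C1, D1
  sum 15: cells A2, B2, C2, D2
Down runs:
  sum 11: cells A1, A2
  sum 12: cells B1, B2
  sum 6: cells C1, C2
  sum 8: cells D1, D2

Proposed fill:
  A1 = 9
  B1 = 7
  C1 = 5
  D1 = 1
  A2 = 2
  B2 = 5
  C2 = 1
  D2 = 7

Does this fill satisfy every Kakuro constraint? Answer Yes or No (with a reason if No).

Yes

Across: 9+7+5+1=22; 2+5+1+7=15. Down: 9+2=11; 7+5=12; 5+1=6; 1+7=8. No digit repeats within any run.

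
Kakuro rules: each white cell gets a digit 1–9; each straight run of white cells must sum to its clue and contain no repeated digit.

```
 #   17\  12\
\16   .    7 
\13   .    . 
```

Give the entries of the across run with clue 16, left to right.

9 7

16 in 2 cells must be {7,9}; 17 in 2 cells must be {8,9}.
R1C1 = 16 − 7 = 9 completes the 16 across.
R2C1 = 17 − 9 = 8 completes the 17 down.
R2C2 = 13 − 8 = 5 completes the 13 across.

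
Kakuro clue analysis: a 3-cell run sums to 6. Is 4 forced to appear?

No

The only way to make 6 from 3 distinct digits is {1,2,3}, which does not contain 4.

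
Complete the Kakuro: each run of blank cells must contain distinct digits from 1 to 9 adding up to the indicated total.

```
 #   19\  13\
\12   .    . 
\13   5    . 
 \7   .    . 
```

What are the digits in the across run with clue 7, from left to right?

6, 1

Given what's placed, R1C1 must be 8 to fit the 12 across and 19 down.
R1C2 = 12 − 8 = 4 completes the 12 across.
R2C2 = 13 − 5 = 8 completes the 13 across.
R3C1 = 19 − 13 = 6 completes the 19 down.
R3C2 = 7 − 6 = 1 completes the 7 across.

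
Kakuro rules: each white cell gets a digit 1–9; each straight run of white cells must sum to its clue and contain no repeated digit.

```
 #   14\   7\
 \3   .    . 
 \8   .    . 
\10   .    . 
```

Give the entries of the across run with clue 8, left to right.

7 1

3 in 2 cells must be {1,2}; 7 in 3 cells must be {1,2,4}.
Nothing is forced directly, so branch on R1C1, whose candidates are 1 or 2. If R1C1 = 2: that forces R1C2 = 1, R2C2 = 2, R3C2 = 4, after which R2C1 would have to be in {6} for the 8 across but in {3,4,5,7,8,9} for the 14 down — contradiction. So R1C1 = 1.
R1C2 = 3 − 1 = 2 completes the 3 across.
Given what's placed, R2C2 must be 1 to fit the 8 across and 7 down.
R3C2 = 7 − 3 = 4 completes the 7 down.
R2C1 = 8 − 1 = 7 completes the 8 across.
R3C1 = 10 − 4 = 6 completes the 10 across.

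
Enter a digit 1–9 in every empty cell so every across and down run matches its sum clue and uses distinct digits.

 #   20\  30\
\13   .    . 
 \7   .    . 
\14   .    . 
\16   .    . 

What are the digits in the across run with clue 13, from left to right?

4 9

16 in 2 cells must be {7,9}; 30 in 4 cells must be {6,7,8,9}.
Only 6 fits R2C2 under both its across sum 7 and down sum 30.
R2C1 = 7 − 6 = 1 completes the 7 across.
Nothing is forced directly, so branch on R3C2, whose candidates are 8 or 9. If R3C2 = 9: that forces R3C1 = 5, after which R4C1 would have to be in {7,9} for the 16 across but in {6,8} for the 20 down — contradiction. So R3C2 = 8.
R3C1 = 14 − 8 = 6 completes the 14 across.
R4C1 = 9: the only remaining digit allowed by both the 16 across and the 20 down.
R4C2 = 16 − 9 = 7 completes the 16 across.
R1C1 = 20 − 16 = 4 completes the 20 down.
R1C2 = 13 − 4 = 9 completes the 13 across.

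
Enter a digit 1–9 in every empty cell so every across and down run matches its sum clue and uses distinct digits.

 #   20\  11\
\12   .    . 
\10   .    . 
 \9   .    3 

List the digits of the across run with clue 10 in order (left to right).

9 1

R1C2 = 7: the only remaining digit allowed by both the 12 across and the 11 down.
R2C2 = 11 − 10 = 1 completes the 11 down.
R3C1 = 9 − 3 = 6 completes the 9 across.
R1C1 = 12 − 7 = 5 completes the 12 across.
R2C1 = 10 − 1 = 9 completes the 10 across.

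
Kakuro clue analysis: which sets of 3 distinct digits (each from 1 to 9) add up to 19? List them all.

{2,8,9}; {3,7,9}; {4,6,9}; {4,7,8}; {5,6,8}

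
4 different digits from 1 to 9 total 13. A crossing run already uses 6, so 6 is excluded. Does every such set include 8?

Counterexample: {1,2,3,7} sums to 13 under that restriction without using 8.

No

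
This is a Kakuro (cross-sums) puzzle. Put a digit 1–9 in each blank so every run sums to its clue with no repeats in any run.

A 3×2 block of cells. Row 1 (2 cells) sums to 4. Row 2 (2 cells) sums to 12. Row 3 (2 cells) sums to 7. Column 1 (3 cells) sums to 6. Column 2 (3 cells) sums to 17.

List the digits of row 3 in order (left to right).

4 in 2 cells must be {1,3}; 6 in 3 cells must be {1,2,3}.
The 12 across and the 6 down share only 3, so (2,1) = 3.
(2,2) = 12 − 3 = 9 completes the 12 across.
Given what's placed, (1,1) must be 1 to fit the 4 across and 6 down.
(1,2) = 4 − 1 = 3 completes the 4 across.
(3,1) = 6 − 4 = 2 completes the 6 down.
(3,2) = 7 − 2 = 5 completes the 7 across.

2 5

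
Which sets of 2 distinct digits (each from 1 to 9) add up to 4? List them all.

{1,3}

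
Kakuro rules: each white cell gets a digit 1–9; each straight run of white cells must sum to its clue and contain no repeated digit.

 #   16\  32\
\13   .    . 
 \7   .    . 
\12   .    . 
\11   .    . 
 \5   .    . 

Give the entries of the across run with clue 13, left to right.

16 in 5 cells must be {1,2,3,4,6}.
Nothing is forced directly, so branch on R1C1, whose candidates are 4 or 6. If R1C1 = 4: that forces R1C2 = 9, R3C1 = 3, after which R3C2 would have to be in {9} for the 12 across but in {2,3,4,5,6,7,8} for the 32 down — contradiction. So R1C1 = 6.
R1C2 = 13 − 6 = 7 completes the 13 across.

6, 7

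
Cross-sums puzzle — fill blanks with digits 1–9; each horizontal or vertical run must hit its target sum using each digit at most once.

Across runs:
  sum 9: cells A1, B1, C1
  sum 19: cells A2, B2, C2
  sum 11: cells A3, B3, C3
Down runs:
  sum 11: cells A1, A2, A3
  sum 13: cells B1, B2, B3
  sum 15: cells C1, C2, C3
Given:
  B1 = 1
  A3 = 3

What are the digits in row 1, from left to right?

2, 1, 6

B3 = 7: the only remaining digit allowed by both the 11 across and the 13 down.
C3 = 11 − 10 = 1 completes the 11 across.
B2 = 13 − 8 = 5 completes the 13 down.
A2 = 6: the only remaining digit allowed by both the 19 across and the 11 down.
C2 = 19 − 11 = 8 completes the 19 across.
A1 = 11 − 9 = 2 completes the 11 down.
C1 = 9 − 3 = 6 completes the 9 across.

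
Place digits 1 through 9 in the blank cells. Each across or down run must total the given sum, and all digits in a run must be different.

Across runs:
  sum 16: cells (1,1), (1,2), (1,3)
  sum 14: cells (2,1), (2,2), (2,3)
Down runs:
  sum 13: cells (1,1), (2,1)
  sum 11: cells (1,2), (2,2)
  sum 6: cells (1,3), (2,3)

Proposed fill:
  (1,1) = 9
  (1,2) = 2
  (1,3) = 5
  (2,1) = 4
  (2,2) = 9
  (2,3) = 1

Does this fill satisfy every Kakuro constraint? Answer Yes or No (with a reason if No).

Yes

Across: 9+2+5=16; 4+9+1=14. Down: 9+4=13; 2+9=11; 5+1=6. No digit repeats within any run.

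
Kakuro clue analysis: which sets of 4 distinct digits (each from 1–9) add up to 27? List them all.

{3,7,8,9}; {4,6,8,9}; {5,6,7,9}

4 distinct digits from 1–9 sum between 10 and 30.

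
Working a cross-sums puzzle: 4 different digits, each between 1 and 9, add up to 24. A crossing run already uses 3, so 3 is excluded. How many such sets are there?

5

4 distinct digits from 1–9 sum between 10 and 30.
Dropping sets that contain 3.
Enumerating: {1,6,8,9}, {2,5,8,9}, {2,6,7,9}, {4,5,6,9}, {4,5,7,8}.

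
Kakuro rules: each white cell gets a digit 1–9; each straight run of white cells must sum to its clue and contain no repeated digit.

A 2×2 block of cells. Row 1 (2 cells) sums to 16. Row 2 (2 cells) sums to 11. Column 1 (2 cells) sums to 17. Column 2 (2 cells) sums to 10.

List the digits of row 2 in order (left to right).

8 3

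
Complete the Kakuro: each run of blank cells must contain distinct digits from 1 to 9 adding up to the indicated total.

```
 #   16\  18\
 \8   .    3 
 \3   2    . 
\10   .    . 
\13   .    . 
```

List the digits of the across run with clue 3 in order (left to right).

3 in 2 cells must be {1,2}.
R1C1 = 8 − 3 = 5 completes the 8 across.
R2C2 = 3 − 2 = 1 completes the 3 across.
Nothing is forced directly, so branch on R4C1, whose candidates are 6 or 8. If R4C1 = 6: that forces R3C1 = 3, after which R3C2 would have to be in {7} for the 10 across but in {5,6,8,9} for the 18 down — contradiction. So R4C1 = 8.
R3C1 = 16 − 15 = 1 completes the 16 down.
R3C2 = 10 − 1 = 9 completes the 10 across.
R4C2 = 13 − 8 = 5 completes the 13 across.

2 1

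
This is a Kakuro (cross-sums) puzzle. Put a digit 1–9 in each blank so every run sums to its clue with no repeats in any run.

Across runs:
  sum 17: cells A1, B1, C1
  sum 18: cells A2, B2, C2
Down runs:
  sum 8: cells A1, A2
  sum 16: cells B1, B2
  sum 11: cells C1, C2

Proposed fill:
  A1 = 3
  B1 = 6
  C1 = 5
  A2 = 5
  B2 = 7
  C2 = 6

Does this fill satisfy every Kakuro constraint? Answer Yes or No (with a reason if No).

No — the across run A1–C1 sums to 14, not 17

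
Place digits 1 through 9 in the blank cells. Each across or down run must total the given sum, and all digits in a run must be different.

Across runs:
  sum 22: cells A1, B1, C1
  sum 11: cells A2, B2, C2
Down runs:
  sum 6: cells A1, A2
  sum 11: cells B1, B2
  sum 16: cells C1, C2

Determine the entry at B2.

3

16 in 2 cells must be {7,9}.
The 22 across and the 6 down share only 5, so A1 = 5.
Given what's placed, C1 must be 9 to fit the 22 across and 16 down.
A2 = 6 − 5 = 1 completes the 6 down.
C2 = 16 − 9 = 7 completes the 16 down.
B1 = 22 − 14 = 8 completes the 22 across.
B2 = 11 − 8 = 3 completes the 11 across.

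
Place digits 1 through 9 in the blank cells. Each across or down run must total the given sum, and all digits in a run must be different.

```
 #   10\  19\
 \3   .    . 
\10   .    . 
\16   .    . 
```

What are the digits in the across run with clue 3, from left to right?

1 2

3 in 2 cells must be {1,2}; 16 in 2 cells must be {7,9}.
The 3 across and the 19 down share only 2, so R1C2 = 2.
The 16 across and the 10 down share only 7, so R3C1 = 7.
R3C2 = 16 − 7 = 9 completes the 16 across.
R1C1 = 3 − 2 = 1 completes the 3 across.
R2C1 = 10 − 8 = 2 completes the 10 down.
R2C2 = 10 − 2 = 8 completes the 10 across.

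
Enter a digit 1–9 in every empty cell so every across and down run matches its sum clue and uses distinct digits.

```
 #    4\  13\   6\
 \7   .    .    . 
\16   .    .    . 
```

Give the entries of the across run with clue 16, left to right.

3, 9, 4

7 in 3 cells must be {1,2,4}; 4 in 2 cells must be {1,3}.
The 7 across and the 4 down share only 1, so R1C1 = 1.
Given what's placed, R1C2 must be 4 to fit the 7 across and 13 down.
R1C3 = 7 − 5 = 2 completes the 7 across.
R2C1 = 4 − 1 = 3 completes the 4 down.
R2C2 = 13 − 4 = 9 completes the 13 down.
R2C3 = 16 − 12 = 4 completes the 16 across.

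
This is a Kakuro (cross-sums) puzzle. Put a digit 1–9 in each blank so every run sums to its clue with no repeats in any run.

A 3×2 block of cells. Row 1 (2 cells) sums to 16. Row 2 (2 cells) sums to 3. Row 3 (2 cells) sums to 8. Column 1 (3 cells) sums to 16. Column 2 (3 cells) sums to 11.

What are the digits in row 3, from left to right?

16 in 2 cells must be {7,9}; 3 in 2 cells must be {1,2}.
The 16 across and the 11 down share only 7, so (1,2) = 7.
Given what's placed, (2,2) must be 1 to fit the 3 across and 11 down.
(3,2) = 11 − 8 = 3 completes the 11 down.
(1,1) = 16 − 7 = 9 completes the 16 across.
(2,1) = 3 − 1 = 2 completes the 3 across.
(3,1) = 8 − 3 = 5 completes the 8 across.

5 3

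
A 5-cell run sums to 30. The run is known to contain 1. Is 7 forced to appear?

Yes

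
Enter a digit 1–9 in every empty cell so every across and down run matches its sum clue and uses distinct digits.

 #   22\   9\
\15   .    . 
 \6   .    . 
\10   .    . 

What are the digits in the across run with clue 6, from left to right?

5, 1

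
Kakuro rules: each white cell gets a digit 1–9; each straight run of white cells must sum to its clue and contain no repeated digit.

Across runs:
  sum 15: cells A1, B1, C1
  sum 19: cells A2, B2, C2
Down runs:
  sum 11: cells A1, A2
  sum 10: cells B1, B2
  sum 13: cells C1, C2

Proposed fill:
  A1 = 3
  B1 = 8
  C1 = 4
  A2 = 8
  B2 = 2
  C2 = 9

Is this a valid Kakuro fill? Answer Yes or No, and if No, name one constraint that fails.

Yes

Across: 3+8+4=15; 8+2+9=19. Down: 3+8=11; 8+2=10; 4+9=13. No digit repeats within any run.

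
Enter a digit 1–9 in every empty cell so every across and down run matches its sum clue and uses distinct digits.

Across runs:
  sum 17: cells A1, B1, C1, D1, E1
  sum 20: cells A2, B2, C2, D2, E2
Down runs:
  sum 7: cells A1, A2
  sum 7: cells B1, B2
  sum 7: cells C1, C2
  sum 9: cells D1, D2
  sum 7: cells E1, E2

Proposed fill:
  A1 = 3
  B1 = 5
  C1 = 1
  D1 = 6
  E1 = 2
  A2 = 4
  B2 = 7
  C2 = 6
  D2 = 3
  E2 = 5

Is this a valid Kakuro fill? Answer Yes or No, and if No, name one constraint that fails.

No — the down run B1–B2 sums to 12, not 7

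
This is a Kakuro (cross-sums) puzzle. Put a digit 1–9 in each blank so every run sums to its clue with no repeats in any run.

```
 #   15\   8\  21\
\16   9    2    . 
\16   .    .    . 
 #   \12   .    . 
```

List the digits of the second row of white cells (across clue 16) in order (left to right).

6 1 9

R1C3 = 16 − 11 = 5 completes the 16 across.
R2C1 = 15 − 9 = 6 completes the 15 down.
R2C2 = 1: the only remaining digit allowed by both the 16 across and the 8 down.
R2C3 = 16 − 7 = 9 completes the 16 across.
R3C2 = 8 − 3 = 5 completes the 8 down.
R3C3 = 12 − 5 = 7 completes the 12 across.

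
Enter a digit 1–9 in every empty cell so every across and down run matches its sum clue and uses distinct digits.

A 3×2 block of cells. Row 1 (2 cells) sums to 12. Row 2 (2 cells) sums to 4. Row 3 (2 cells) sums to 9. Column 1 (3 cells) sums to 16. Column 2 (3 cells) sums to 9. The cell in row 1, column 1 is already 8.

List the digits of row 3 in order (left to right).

4 in 2 cells must be {1,3}.
(1,2) = 12 − 8 = 4 completes the 12 across.
(2,2) = 3: the only remaining digit allowed by both the 4 across and the 9 down.
(3,2) = 9 − 7 = 2 completes the 9 down.
(2,1) = 4 − 3 = 1 completes the 4 across.
(3,1) = 9 − 2 = 7 completes the 9 across.

7, 2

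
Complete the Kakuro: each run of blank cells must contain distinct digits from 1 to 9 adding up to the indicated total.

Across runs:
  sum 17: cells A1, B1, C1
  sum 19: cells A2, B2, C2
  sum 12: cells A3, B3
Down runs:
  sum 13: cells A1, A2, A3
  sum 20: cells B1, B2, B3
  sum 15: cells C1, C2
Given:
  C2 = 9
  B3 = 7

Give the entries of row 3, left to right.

5, 7

C1 = 15 − 9 = 6 completes the 15 down.
A3 = 12 − 7 = 5 completes the 12 across.
No cell is forced outright now. B2 can only be 4 or 8 (the digits allowed by both its 19 across and its 20 down). If B2 = 8: then B1 would have to be in {2,3,4,7,8,9} for the 17 across but in {5} for the 20 down — contradiction. So B2 = 4.
B1 = 20 − 11 = 9 completes the 20 down.
A2 = 19 − 13 = 6 completes the 19 across.
A1 = 17 − 15 = 2 completes the 17 across.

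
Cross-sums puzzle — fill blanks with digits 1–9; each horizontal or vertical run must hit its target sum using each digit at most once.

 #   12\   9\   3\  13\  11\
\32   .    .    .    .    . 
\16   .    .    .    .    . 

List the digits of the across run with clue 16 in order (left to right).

16 in 5 cells must be {1,2,3,4,6}; 3 in 2 cells must be {1,2}.
Only 2 fits R1C3 under both its across sum 32 and down sum 3.
R2C3 = 3 − 2 = 1 completes the 3 down.
Nothing is forced directly, so branch on R2C4, whose candidates are 4 or 6. If R2C4 = 4: that forces R1C4 = 9, R2C1 = 3, after which R1C1 would have to be in {6,7,8} for the 32 across but in {9} for the 12 down — contradiction. So R2C4 = 6.
R1C4 = 13 − 6 = 7 completes the 13 down.
No cell is forced outright now. R1C2 can only be 6 or 8 (the digits allowed by both its 32 across and its 9 down). If R1C2 = 8: that forces R1C1 = 9, R1C5 = 6, R2C1 = 3, after which R2C2 would have to be in {2,4} for the 16 across but in {1} for the 9 down — contradiction. So R1C2 = 6.
R2C2 = 9 − 6 = 3 completes the 9 down.
Given what's placed, R2C1 must be 4 to fit the 16 across and 12 down.
R2C5 = 16 − 14 = 2 completes the 16 across.

4 3 1 6 2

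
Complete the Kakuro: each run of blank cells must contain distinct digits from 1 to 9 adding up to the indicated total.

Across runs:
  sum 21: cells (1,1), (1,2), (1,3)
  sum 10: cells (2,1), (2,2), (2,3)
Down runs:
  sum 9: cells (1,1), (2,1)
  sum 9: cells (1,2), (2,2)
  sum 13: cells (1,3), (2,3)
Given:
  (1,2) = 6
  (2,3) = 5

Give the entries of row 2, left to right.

2 3 5

(1,3) = 13 − 5 = 8 completes the 13 down.
(2,2) = 9 − 6 = 3 completes the 9 down.
(1,1) = 21 − 14 = 7 completes the 21 across.
(2,1) = 10 − 8 = 2 completes the 10 across.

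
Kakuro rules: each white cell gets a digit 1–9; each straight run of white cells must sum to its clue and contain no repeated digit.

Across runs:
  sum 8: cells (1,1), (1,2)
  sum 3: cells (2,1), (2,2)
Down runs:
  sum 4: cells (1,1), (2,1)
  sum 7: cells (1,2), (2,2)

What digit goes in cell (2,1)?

3 in 2 cells must be {1,2}; 4 in 2 cells must be {1,3}.
The 3 across and the 4 down share only 1, so (2,1) = 1.
(2,2) = 3 − 1 = 2 completes the 3 across.
(1,1) = 4 − 1 = 3 completes the 4 down.
(1,2) = 8 − 3 = 5 completes the 8 across.

1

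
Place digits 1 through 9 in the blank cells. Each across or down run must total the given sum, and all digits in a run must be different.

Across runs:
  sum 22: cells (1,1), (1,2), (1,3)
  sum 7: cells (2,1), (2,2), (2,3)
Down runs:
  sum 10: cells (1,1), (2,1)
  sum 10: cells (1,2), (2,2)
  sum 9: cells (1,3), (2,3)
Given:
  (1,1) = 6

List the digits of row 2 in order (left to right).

7 in 3 cells must be {1,2,4}.
(1,3) = 7: the only remaining digit allowed by both the 22 across and the 9 down.
(2,1) = 10 − 6 = 4 completes the 10 down.
(2,3) = 9 − 7 = 2 completes the 9 down.
(1,2) = 22 − 13 = 9 completes the 22 across.
(2,2) = 7 − 6 = 1 completes the 7 across.

4 1 2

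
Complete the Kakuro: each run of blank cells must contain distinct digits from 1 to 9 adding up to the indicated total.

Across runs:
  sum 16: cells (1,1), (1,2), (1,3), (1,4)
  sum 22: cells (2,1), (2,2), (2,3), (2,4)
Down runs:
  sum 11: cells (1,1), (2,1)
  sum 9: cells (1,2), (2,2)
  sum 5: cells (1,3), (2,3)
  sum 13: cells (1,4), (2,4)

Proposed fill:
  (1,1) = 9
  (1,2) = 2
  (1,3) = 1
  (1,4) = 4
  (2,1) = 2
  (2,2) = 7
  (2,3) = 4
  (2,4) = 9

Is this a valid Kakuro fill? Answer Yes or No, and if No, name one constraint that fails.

Yes

Across: 9+2+1+4=16; 2+7+4+9=22. Down: 9+2=11; 2+7=9; 1+4=5; 4+9=13. No digit repeats within any run.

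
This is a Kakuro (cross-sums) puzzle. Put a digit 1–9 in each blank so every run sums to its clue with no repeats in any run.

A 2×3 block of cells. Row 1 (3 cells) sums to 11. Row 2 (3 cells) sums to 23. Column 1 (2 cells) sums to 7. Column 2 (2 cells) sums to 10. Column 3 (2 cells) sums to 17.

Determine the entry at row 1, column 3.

8

23 in 3 cells must be {6,8,9}; 17 in 2 cells must be {8,9}.
The 11 across and the 17 down share only 8, so (1,3) = 8.
The 23 across and the 7 down share only 6, so (2,1) = 6.
(2,3) = 17 − 8 = 9 completes the 17 down.
(1,1) = 7 − 6 = 1 completes the 7 down.
(1,2) = 11 − 9 = 2 completes the 11 across.
(2,2) = 23 − 15 = 8 completes the 23 across.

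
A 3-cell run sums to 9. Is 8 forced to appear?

No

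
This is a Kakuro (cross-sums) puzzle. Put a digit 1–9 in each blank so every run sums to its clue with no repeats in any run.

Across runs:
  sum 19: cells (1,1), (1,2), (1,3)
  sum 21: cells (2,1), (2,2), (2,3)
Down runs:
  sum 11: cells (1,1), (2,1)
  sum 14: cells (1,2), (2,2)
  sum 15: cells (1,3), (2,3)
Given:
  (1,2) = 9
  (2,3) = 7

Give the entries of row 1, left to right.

2 9 8

(1,3) = 15 − 7 = 8 completes the 15 down.
(2,2) = 14 − 9 = 5 completes the 14 down.
(1,1) = 19 − 17 = 2 completes the 19 across.
(2,1) = 21 − 12 = 9 completes the 21 across.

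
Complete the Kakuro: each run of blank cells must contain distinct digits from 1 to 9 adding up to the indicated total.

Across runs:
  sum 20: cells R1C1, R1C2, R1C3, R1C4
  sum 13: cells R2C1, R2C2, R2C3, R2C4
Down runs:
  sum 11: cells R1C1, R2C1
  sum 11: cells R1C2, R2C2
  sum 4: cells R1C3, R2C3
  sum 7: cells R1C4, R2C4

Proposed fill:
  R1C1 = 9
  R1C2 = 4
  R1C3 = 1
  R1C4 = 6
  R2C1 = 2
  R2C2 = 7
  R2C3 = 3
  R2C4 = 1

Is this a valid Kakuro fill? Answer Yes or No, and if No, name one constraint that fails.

Across: 9+4+1+6=20; 2+7+3+1=13. Down: 9+2=11; 4+7=11; 1+3=4; 6+1=7. No digit repeats within any run.

Yes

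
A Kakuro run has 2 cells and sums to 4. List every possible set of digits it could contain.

{1,3}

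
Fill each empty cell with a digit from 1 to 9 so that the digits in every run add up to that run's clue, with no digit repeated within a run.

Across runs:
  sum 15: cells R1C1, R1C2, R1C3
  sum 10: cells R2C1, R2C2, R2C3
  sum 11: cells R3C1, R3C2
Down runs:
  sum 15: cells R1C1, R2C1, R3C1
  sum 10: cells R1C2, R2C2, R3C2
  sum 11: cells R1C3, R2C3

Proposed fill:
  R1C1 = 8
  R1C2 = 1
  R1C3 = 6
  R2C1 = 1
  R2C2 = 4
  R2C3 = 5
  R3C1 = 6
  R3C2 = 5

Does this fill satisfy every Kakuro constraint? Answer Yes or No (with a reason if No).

Yes

Across: 8+1+6=15; 1+4+5=10; 6+5=11. Down: 8+1+6=15; 1+4+5=10; 6+5=11. No digit repeats within any run.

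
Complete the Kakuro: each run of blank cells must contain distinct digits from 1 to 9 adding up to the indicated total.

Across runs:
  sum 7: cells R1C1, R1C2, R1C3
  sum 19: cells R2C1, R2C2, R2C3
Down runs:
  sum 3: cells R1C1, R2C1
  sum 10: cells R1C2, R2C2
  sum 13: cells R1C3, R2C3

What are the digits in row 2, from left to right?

2, 8, 9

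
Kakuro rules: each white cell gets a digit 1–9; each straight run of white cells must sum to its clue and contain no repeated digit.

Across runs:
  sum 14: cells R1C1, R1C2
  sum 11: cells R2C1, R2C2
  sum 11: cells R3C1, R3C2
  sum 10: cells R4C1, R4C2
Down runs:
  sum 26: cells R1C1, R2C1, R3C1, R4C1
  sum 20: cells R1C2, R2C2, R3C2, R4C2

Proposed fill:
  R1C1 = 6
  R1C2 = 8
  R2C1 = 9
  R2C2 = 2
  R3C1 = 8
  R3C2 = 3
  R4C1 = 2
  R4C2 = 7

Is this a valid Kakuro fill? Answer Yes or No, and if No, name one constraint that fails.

No — the across run R4C1–R4C2 sums to 9, not 10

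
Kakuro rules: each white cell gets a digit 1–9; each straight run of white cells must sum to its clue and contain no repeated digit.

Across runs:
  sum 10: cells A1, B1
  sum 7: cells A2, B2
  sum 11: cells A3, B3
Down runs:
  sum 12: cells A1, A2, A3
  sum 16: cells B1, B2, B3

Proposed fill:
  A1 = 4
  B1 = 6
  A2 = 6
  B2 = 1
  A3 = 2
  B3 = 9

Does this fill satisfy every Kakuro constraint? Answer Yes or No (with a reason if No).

Across: 4+6=10; 6+1=7; 2+9=11. Down: 4+6+2=12; 6+1+9=16. No digit repeats within any run.

Yes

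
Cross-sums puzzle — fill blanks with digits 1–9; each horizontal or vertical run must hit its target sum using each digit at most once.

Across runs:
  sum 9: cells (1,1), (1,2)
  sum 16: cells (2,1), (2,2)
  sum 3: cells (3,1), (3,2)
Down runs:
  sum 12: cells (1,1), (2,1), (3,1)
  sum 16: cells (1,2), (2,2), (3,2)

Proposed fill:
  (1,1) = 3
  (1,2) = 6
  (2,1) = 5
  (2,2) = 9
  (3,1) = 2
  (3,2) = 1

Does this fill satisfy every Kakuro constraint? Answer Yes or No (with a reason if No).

No — the down run (1,1)–(3,1) sums to 10, not 12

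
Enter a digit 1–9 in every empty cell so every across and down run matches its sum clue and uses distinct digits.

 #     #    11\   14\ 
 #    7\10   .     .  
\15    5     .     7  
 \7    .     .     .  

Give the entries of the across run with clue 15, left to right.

5 3 7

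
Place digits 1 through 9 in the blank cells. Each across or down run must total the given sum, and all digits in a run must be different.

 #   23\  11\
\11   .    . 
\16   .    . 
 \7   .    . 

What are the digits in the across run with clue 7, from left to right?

16 in 2 cells must be {7,9}; 23 in 3 cells must be {6,8,9}.
The 16 across and the 23 down share only 9, so R2C1 = 9.
R2C2 = 16 − 9 = 7 completes the 16 across.
Given what's placed, R3C1 must be 6 to fit the 7 across and 23 down.
R3C2 = 7 − 6 = 1 completes the 7 across.
R1C1 = 23 − 15 = 8 completes the 23 down.
R1C2 = 11 − 8 = 3 completes the 11 across.

6 1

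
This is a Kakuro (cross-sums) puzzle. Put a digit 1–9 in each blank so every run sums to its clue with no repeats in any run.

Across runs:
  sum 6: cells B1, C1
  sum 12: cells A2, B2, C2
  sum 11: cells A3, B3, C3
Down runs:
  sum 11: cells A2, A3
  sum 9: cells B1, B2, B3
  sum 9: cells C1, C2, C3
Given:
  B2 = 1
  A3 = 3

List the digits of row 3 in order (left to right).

3 6 2

A2 = 11 − 3 = 8 completes the 11 down.
C2 = 12 − 9 = 3 completes the 12 across.
Nothing is forced directly, so branch on B3, whose candidates are 2 or 6. If B3 = 2: then B1 would have to be in {1,2,4,5} for the 6 across but in {6} for the 9 down — contradiction. So B3 = 6.
B1 = 9 − 7 = 2 completes the 9 down.
C1 = 6 − 2 = 4 completes the 6 across.
C3 = 11 − 9 = 2 completes the 11 across.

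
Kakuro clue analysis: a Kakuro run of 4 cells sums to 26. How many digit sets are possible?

4 distinct digits from 1–9 sum between 10 and 30.
Enumerating: {2,7,8,9}, {3,6,8,9}, {4,5,8,9}, {4,6,7,9}, {5,6,7,8}.

5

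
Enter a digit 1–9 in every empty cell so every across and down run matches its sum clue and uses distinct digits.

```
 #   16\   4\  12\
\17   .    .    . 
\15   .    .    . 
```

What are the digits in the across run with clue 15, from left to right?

7 3 5

16 in 2 cells must be {7,9}; 4 in 2 cells must be {1,3}.
Nothing is forced directly, so branch on R1C1, whose candidates are 7 or 9. If R1C1 = 7: that forces R1C2 = 1, R1C3 = 9, R2C1 = 9, after which R2C2 would have to be in {1,2,4,5} for the 15 across but in {3} for the 4 down — contradiction. So R1C1 = 9.
R2C1 = 16 − 9 = 7 completes the 16 down.
Given what's placed, R2C2 must be 3 to fit the 15 across and 4 down.
R2C3 = 15 − 10 = 5 completes the 15 across.
R1C2 = 4 − 3 = 1 completes the 4 down.
R1C3 = 17 − 10 = 7 completes the 17 across.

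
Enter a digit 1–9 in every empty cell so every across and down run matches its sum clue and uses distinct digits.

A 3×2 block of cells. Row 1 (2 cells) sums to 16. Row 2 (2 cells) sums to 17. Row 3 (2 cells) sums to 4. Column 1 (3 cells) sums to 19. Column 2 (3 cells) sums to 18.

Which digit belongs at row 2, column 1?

16 in 2 cells must be {7,9}; 17 in 2 cells must be {8,9}; 4 in 2 cells must be {1,3}.
The 4 across and the 19 down share only 3, so (3,1) = 3.
(3,2) = 4 − 3 = 1 completes the 4 across.
Given what's placed, (1,2) must be 9 to fit the 16 across and 18 down.
(2,1) = 9: the only remaining digit allowed by both the 17 across and the 19 down.
(2,2) = 17 − 9 = 8 completes the 17 across.
(1,1) = 16 − 9 = 7 completes the 16 across.

9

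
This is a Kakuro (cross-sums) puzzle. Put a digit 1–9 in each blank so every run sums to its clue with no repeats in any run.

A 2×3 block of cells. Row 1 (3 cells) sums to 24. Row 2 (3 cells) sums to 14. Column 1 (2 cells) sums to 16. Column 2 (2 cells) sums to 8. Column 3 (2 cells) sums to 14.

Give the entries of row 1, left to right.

24 in 3 cells must be {7,8,9}; 16 in 2 cells must be {7,9}.
The 24 across and the 8 down share only 7, so (1,2) = 7.
(2,2) = 8 − 7 = 1 completes the 8 down.
Given what's placed, (1,1) must be 9 to fit the 24 across and 16 down.
(1,3) = 24 − 16 = 8 completes the 24 across.
(2,1) = 16 − 9 = 7 completes the 16 down.
(2,3) = 14 − 8 = 6 completes the 14 across.

9, 7, 8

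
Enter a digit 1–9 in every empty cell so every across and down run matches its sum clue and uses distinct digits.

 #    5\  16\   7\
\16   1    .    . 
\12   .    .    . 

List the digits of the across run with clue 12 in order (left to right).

16 in 2 cells must be {7,9}.
Given what's placed, R1C3 must be 6 to fit the 16 across and 7 down.
R2C1 = 5 − 1 = 4 completes the 5 down.
R2C2 = 7: the only remaining digit allowed by both the 12 across and the 16 down.
R2C3 = 12 − 11 = 1 completes the 12 across.
R1C2 = 16 − 7 = 9 completes the 16 across.

4 7 1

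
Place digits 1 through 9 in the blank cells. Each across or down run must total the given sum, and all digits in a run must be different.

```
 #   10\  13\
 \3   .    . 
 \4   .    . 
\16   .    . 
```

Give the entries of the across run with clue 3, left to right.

2 1

3 in 2 cells must be {1,2}; 4 in 2 cells must be {1,3}; 16 in 2 cells must be {7,9}.
The 16 across and the 10 down share only 7, so R3C1 = 7.
R3C2 = 16 − 7 = 9 completes the 16 across.
Given what's placed, R1C2 must be 1 to fit the 3 across and 13 down.
R2C1 = 1: the only remaining digit allowed by both the 4 across and the 10 down.
R2C2 = 4 − 1 = 3 completes the 4 across.
R1C1 = 3 − 1 = 2 completes the 3 across.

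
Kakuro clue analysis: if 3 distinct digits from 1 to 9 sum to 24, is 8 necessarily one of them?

The only way to make 24 from 3 distinct digits is {7,8,9}, which contains 8.

Yes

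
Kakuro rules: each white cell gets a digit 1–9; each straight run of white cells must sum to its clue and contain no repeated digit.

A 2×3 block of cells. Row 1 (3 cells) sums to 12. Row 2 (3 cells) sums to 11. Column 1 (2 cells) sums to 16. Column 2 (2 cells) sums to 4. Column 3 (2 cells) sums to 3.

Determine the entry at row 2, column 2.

3

16 in 2 cells must be {7,9}; 4 in 2 cells must be {1,3}; 3 in 2 cells must be {1,2}.
The 11 across and the 16 down share only 7, so (2,1) = 7.
Given what's placed, (2,3) must be 1 to fit the 11 across and 3 down.
(1,1) = 16 − 7 = 9 completes the 16 down.
(1,2) = 1: the only remaining digit allowed by both the 12 across and the 4 down.
(1,3) = 12 − 10 = 2 completes the 12 across.
(2,2) = 11 − 8 = 3 completes the 11 across.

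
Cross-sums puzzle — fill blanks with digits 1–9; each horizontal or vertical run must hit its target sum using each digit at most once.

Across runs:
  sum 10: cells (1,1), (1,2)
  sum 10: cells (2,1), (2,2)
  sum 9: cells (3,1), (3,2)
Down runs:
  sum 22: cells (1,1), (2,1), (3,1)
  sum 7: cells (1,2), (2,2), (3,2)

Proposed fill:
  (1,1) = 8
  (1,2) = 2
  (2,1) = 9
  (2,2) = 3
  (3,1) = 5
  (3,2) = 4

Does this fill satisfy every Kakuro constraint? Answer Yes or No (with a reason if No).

No — the across run (2,1)–(2,2) sums to 12, not 10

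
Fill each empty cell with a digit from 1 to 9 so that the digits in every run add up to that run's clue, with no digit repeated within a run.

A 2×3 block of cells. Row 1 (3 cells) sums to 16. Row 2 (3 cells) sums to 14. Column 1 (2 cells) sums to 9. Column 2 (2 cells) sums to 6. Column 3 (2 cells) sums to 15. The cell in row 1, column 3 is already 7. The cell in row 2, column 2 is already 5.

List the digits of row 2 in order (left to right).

(1,2) = 6 − 5 = 1 completes the 6 down.
(2,3) = 15 − 7 = 8 completes the 15 down.
(1,1) = 16 − 8 = 8 completes the 16 across.
(2,1) = 14 − 13 = 1 completes the 14 across.

1 5 8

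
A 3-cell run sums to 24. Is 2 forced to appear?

No

The only way to make 24 from 3 distinct digits is {7,8,9}, which does not contain 2.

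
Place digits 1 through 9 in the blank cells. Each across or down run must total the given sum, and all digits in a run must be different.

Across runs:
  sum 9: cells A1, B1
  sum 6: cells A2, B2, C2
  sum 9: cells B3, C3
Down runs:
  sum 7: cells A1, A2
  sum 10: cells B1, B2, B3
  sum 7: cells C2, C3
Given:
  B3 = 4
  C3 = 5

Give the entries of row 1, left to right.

4, 5

6 in 3 cells must be {1,2,3}.
Given what's placed, B2 must be 1 to fit the 6 across and 10 down.
C2 = 7 − 5 = 2 completes the 7 down.
B1 = 10 − 5 = 5 completes the 10 down.
A2 = 6 − 3 = 3 completes the 6 across.
A1 = 9 − 5 = 4 completes the 9 across.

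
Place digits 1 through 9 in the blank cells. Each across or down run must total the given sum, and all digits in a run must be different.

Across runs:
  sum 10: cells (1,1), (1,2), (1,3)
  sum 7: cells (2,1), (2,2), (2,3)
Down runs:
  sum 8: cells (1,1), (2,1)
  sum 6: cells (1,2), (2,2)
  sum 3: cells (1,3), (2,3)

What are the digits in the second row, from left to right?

1 4 2

7 in 3 cells must be {1,2,4}; 3 in 2 cells must be {1,2}.
Nothing is forced directly, so branch on (2,1), whose candidates are 1 or 2. If (2,1) = 2: that forces (1,1) = 6, (1,2) = 1, after which (1,3) would have to be in {3} for the 10 across but in {1,2} for the 3 down — contradiction. So (2,1) = 1.
(1,1) = 8 − 1 = 7 completes the 8 down.
Given what's placed, (2,3) must be 2 to fit the 7 across and 3 down.
(1,3) = 3 − 2 = 1 completes the 3 down.
(2,2) = 7 − 3 = 4 completes the 7 across.
(1,2) = 10 − 8 = 2 completes the 10 across.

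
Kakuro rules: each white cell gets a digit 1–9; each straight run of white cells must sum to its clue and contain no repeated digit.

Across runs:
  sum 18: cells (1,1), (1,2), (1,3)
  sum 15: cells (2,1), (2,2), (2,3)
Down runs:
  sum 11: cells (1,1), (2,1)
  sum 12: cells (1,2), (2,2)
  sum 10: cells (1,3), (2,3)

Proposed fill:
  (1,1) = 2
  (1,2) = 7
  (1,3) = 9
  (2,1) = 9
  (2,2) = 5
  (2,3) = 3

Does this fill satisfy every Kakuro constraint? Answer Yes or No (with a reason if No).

No — the down run (1,3)–(2,3) sums to 12, not 10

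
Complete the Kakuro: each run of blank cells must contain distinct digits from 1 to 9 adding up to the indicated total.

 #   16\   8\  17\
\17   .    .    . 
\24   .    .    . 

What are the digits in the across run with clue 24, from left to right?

24 in 3 cells must be {7,8,9}; 16 in 2 cells must be {7,9}; 17 in 2 cells must be {8,9}.
The 24 across and the 8 down share only 7, so R2C2 = 7.
R1C2 = 8 − 7 = 1 completes the 8 down.
Given what's placed, R1C3 must be 9 to fit the 17 across and 17 down.
R2C1 = 9: the only remaining digit allowed by both the 24 across and the 16 down.
R2C3 = 24 − 16 = 8 completes the 24 across.
R1C1 = 17 − 10 = 7 completes the 17 across.

9 7 8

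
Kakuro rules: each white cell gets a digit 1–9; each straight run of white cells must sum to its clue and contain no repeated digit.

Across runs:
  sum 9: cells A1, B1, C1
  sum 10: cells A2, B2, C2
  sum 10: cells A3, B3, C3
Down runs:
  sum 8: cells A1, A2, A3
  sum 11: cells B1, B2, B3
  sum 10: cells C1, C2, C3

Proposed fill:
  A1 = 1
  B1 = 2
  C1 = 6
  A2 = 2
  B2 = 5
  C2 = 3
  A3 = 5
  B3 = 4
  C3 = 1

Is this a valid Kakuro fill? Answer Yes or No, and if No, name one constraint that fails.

Yes

Across: 1+2+6=9; 2+5+3=10; 5+4+1=10. Down: 1+2+5=8; 2+5+4=11; 6+3+1=10. No digit repeats within any run.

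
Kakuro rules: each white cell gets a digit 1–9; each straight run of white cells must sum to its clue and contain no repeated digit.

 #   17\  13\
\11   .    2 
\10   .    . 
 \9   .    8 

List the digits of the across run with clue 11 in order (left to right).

9 2

R1C1 = 11 − 2 = 9 completes the 11 across.
R2C2 = 13 − 10 = 3 completes the 13 down.
R3C1 = 9 − 8 = 1 completes the 9 across.
R2C1 = 10 − 3 = 7 completes the 10 across.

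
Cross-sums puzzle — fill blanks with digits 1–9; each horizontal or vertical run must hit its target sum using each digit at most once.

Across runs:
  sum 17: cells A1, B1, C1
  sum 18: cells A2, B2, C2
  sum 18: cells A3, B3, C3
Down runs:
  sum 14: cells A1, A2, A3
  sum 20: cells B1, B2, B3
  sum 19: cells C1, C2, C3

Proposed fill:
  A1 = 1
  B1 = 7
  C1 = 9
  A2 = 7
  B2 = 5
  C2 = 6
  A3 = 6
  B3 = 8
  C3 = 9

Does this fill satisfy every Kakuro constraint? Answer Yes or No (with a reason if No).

No — the down run C1–C3 sums to 24, not 19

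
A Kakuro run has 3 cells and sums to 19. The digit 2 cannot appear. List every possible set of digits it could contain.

{3,7,9}; {4,6,9}; {4,7,8}; {5,6,8}

3 distinct digits from 1–9 sum between 6 and 24.
Dropping sets that contain 2.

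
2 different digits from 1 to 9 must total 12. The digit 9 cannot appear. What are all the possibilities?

{4,8}; {5,7}

2 distinct digits from 1–9 sum between 3 and 17.
Dropping sets that contain 9.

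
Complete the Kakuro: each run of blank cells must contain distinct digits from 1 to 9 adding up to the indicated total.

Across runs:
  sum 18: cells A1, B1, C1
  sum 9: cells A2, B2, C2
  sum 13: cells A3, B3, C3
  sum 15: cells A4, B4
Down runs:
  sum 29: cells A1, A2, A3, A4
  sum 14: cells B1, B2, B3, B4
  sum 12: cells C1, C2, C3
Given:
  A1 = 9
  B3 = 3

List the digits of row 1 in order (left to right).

9 2 7

29 in 4 cells must be {5,7,8,9}.
Given what's placed, A2 must be 5 to fit the 9 across and 29 down.
B2 = 1: the only remaining digit allowed by both the 9 across and the 14 down.
C2 = 9 − 6 = 3 completes the 9 across.
Given what's placed, A3 must be 8 to fit the 13 across and 29 down.
C3 = 13 − 11 = 2 completes the 13 across.
A4 = 29 − 22 = 7 completes the 29 down.
B4 = 15 − 7 = 8 completes the 15 across.
B1 = 14 − 12 = 2 completes the 14 down.
C1 = 18 − 11 = 7 completes the 18 across.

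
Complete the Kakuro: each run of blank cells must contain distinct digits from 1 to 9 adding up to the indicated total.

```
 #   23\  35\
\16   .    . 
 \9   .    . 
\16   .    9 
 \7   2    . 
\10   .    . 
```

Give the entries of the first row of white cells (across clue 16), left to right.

16 in 2 cells must be {7,9}; 35 in 5 cells must be {5,6,7,8,9}.
R1C2 = 7: the only remaining digit allowed by both the 16 across and the 35 down.
R3C1 = 16 − 9 = 7 completes the 16 across.
R4C2 = 7 − 2 = 5 completes the 7 across.
R1C1 = 16 − 7 = 9 completes the 16 across.

9 7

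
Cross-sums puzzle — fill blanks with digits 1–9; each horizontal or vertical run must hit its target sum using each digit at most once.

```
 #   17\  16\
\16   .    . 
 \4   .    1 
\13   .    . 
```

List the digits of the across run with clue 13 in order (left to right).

16 in 2 cells must be {7,9}; 4 in 2 cells must be {1,3}.
R2C1 = 4 − 1 = 3 completes the 4 across.
R1C1 = 9: the only remaining digit allowed by both the 16 across and the 17 down.
R1C2 = 16 − 9 = 7 completes the 16 across.
R3C1 = 17 − 12 = 5 completes the 17 down.
R3C2 = 13 − 5 = 8 completes the 13 across.

5 8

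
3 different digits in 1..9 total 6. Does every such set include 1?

Yes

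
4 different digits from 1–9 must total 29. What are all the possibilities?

{5,7,8,9}

4 distinct digits from 1–9 sum between 10 and 30.
Only one set works: {5,7,8,9}.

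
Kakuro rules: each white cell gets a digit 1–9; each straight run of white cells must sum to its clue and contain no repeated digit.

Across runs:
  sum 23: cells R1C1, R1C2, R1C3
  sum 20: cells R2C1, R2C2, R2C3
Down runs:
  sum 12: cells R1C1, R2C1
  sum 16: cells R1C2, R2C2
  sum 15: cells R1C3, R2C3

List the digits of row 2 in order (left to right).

4, 7, 9

23 in 3 cells must be {6,8,9}; 16 in 2 cells must be {7,9}.
The 23 across and the 16 down share only 9, so R1C2 = 9.
R2C2 = 16 − 9 = 7 completes the 16 down.
Given what's placed, R1C1 must be 8 to fit the 23 across and 12 down.
R1C3 = 23 − 17 = 6 completes the 23 across.
R2C1 = 12 − 8 = 4 completes the 12 down.
R2C3 = 20 − 11 = 9 completes the 20 across.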